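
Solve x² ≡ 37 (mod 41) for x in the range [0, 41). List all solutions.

41 ≡ 1 (mod 4), so we find a root by search.
Trying successive values, 18² = 324 ≡ 37 (mod 41). The other root is 41 − 18 = 23.

18, 23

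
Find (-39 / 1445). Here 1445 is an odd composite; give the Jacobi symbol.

First reduce: -39 ≡ 1406 (mod 1445).
Pull out 2: since 1445 ≡ 5 (mod 8), (2/1445) = -1.
Reciprocity: 703 ≡ 3 and 1445 ≡ 1 (mod 4), so (703/1445) = +(1445/703).
Reduce top mod 703: now compute (39/703).
Reciprocity: 39 ≡ 3 and 703 ≡ 3 (mod 4), so (39/703) = −(703/39).
Reduce top mod 39: now compute (1/39).
Reached (1/39) = 1. Collecting the sign flips along the way, the symbol is +1.

1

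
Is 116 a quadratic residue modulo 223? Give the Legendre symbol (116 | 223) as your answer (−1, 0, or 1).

Pull out 2^2: since 223 ≡ 7 (mod 8), (2/223) = +1, so (2/223)^2 = +1.
Reciprocity: 29 ≡ 1 and 223 ≡ 3 (mod 4), so (29/223) = +(223/29).
Reduce top mod 29: now compute (20/29).
Pull out 2^2: since 29 ≡ 5 (mod 8), (2/29) = -1, so (2/29)^2 = +1.
Reciprocity: 5 ≡ 1 and 29 ≡ 1 (mod 4), so (5/29) = +(29/5).
Reduce top mod 5: now compute (4/5).
Pull out 2^2: since 5 ≡ 5 (mod 8), (2/5) = -1, so (2/5)^2 = +1.
Reached (1/5) = 1. Collecting the sign flips along the way, the symbol is +1.

1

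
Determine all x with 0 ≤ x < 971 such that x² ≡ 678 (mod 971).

448, 523

Since 971 ≡ 3 (mod 4), a square root of 678 is 678^((971+1)/4) = 678^243 mod 971.
Repeated squaring: 678^2≡401, 678^4≡586, 678^8≡633, 678^16≡637, 678^32≡862, 678^64≡229, 678^128≡7 (mod 971).
678^243 = 678^(128+64+32+16+2+1) ≡ 448 (mod 971).
Check: 448² = 200704 ≡ 678 (mod 971). The two roots are 448 and 523.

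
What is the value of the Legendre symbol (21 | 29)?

Reciprocity: 21 ≡ 1 and 29 ≡ 1 (mod 4), so (21/29) = +(29/21).
Reduce top mod 21: now compute (8/21).
Pull out 2^3: since 21 ≡ 5 (mod 8), (2/21) = -1, so (2/21)^3 = -1.
Reached (1/21) = 1. Collecting the sign flips along the way, the symbol is -1.

-1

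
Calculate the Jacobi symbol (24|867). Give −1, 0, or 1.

Pull out 2^3: since 867 ≡ 3 (mod 8), (2/867) = -1, so (2/867)^3 = -1.
Reciprocity: 3 ≡ 3 and 867 ≡ 3 (mod 4), so (3/867) = −(867/3).
Reduce top mod 3: now compute (0/3).
Top reduces to 0: gcd > 1, so the symbol is 0.

0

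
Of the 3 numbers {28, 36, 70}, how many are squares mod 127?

(28/127) = -1 → non-residue.
(36/127) = +1 → QR.
(70/127) = +1 → QR.
Total quadratic residues among the 3: 2.

2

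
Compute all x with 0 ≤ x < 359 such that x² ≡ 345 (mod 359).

143, 216

Since 359 ≡ 3 (mod 4), a square root of 345 is 345^((359+1)/4) = 345^90 mod 359.
Repeated squaring: 345^2≡196, 345^4≡3, 345^8≡9, 345^16≡81, 345^32≡99, 345^64≡108 (mod 359).
345^90 = 345^(64+16+8+2) ≡ 216 (mod 359).
Check: 216² = 46656 ≡ 345 (mod 359). The two roots are 143 and 216.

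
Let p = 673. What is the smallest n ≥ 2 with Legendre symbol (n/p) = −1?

5

(2/673) = +1, so 2 is a residue.
(3/673) = +1, so 3 is a residue.
(4/673) = +1, so 4 is a residue.
(5/673) = −1, so 5 is the smallest positive non-residue mod 673.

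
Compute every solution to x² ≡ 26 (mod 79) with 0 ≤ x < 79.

37, 42

Since 79 ≡ 3 (mod 4), a square root of 26 is 26^((79+1)/4) = 26^20 mod 79.
Repeated squaring: 26^2≡44, 26^4≡40, 26^8≡20, 26^16≡5 (mod 79).
26^20 = 26^(16+4) ≡ 42 (mod 79).
Check: 42² = 1764 ≡ 26 (mod 79). The two roots are 37 and 42.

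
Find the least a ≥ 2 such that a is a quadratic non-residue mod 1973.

2

(2/1973) = −1, so 2 is the smallest positive non-residue mod 1973.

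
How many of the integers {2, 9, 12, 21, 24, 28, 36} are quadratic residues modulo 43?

(2/43) = -1 → non-residue.
(9/43) = +1 → QR.
(12/43) = -1 → non-residue.
(21/43) = +1 → QR.
(24/43) = +1 → QR.
(28/43) = -1 → non-residue.
(36/43) = +1 → QR.
Total quadratic residues among the 7: 4.

4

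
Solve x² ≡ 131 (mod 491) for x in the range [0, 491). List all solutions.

Since 491 ≡ 3 (mod 4), a square root of 131 is 131^((491+1)/4) = 131^123 mod 491.
Repeated squaring: 131^2≡467, 131^4≡85, 131^8≡351, 131^16≡451, 131^32≡127, 131^64≡417 (mod 491).
131^123 = 131^(64+32+16+8+2+1) ≡ 71 (mod 491).
Check: 71² = 5041 ≡ 131 (mod 491). The two roots are 71 and 420.

71, 420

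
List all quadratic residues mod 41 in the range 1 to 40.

Square k = 1,…,20 (k and 41−k give the same square):
1²=1, 2²=4, 3²=9, 4²=16, 5²=25, 6²=36, 7²≡8, 8²≡23, 9²≡40, 10²≡18, 11²≡39, 12²≡21, 13²≡5, 14²≡32, 15²≡20, 16²≡10, 17²≡2, 18²≡37, 19²≡33, 20²≡31 (mod 41).
So the quadratic residues mod 41 are {1, 2, 4, 5, 8, 9, 10, 16, 18, 20, 21, 23, 25, 31, 32, 33, 36, 37, 39, 40}.

1,2,4,5,8,9,10,16,18,20,21,23,25,31,32,33,36,37,39,40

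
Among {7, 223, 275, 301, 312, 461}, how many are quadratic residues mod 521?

(7/521) = -1 → non-residue.
(223/521) = -1 → non-residue.
(275/521) = +1 → QR.
(301/521) = +1 → QR.
(312/521) = -1 → non-residue.
(461/521) = -1 → non-residue.
Total quadratic residues among the 6: 2.

2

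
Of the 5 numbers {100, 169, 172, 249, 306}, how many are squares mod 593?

(100/593) = +1 → QR.
(169/593) = +1 → QR.
(172/593) = -1 → non-residue.
(249/593) = -1 → non-residue.
(306/593) = +1 → QR.
Total quadratic residues among the 5: 3.

3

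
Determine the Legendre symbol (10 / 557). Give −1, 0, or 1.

1

Euler's criterion: (10/557) ≡ 10^278 (mod 557).
10^2 ≡ 100 (mod 557)
10^4 ≡ 531 (mod 557)
10^8 ≡ 119 (mod 557)
10^16 ≡ 236 (mod 557)
10^32 ≡ 553 (mod 557)
10^64 ≡ 16 (mod 557)
10^128 ≡ 256 (mod 557)
10^256 ≡ 367 (mod 557)
10^278 = 10^(256+16+4+2) ≡ 1 (mod 557).
Result is 1, so (10/557) = 1.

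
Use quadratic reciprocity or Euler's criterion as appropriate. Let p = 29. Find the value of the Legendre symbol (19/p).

-1

Reciprocity: 19 ≡ 3 and 29 ≡ 1 (mod 4), so (19/29) = +(29/19).
Reduce top mod 19: now compute (10/19).
Pull out 2: since 19 ≡ 3 (mod 8), (2/19) = -1.
Reciprocity: 5 ≡ 1 and 19 ≡ 3 (mod 4), so (5/19) = +(19/5).
Reduce top mod 5: now compute (4/5).
Pull out 2^2: since 5 ≡ 5 (mod 8), (2/5) = -1, so (2/5)^2 = +1.
Reached (1/5) = 1. Collecting the sign flips along the way, the symbol is -1.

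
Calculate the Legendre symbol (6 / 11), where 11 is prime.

-1

Euler's criterion: (6/11) ≡ 6^5 (mod 11).
6^2 ≡ 3 (mod 11)
6^4 ≡ 9 (mod 11)
6^5 = 6^(4+1) ≡ 10 (mod 11).
Result is 10 ≡ −1, so (6/11) = −1.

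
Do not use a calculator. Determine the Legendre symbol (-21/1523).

First reduce: -21 ≡ 1502 (mod 1523).
Pull out 2: since 1523 ≡ 3 (mod 8), (2/1523) = -1.
Reciprocity: 751 ≡ 3 and 1523 ≡ 3 (mod 4), so (751/1523) = −(1523/751).
Reduce top mod 751: now compute (21/751).
Reciprocity: 21 ≡ 1 and 751 ≡ 3 (mod 4), so (21/751) = +(751/21).
Reduce top mod 21: now compute (16/21).
Pull out 2^4: since 21 ≡ 5 (mod 8), (2/21) = -1, so (2/21)^4 = +1.
Reached (1/21) = 1. Collecting the sign flips along the way, the symbol is +1.

1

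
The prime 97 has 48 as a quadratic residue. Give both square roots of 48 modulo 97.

97 ≡ 1 (mod 4), so we find a root by search.
Trying successive values, 40² = 1600 ≡ 48 (mod 97). The other root is 97 − 40 = 57.

40, 57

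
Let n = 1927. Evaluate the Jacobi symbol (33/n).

Reciprocity: 33 ≡ 1 and 1927 ≡ 3 (mod 4), so (33/1927) = +(1927/33).
Reduce top mod 33: now compute (13/33).
Reciprocity: 13 ≡ 1 and 33 ≡ 1 (mod 4), so (13/33) = +(33/13).
Reduce top mod 13: now compute (7/13).
Reciprocity: 7 ≡ 3 and 13 ≡ 1 (mod 4), so (7/13) = +(13/7).
Reduce top mod 7: now compute (6/7).
Pull out 2: since 7 ≡ 7 (mod 8), (2/7) = +1.
Reciprocity: 3 ≡ 3 and 7 ≡ 3 (mod 4), so (3/7) = −(7/3).
Reduce top mod 3: now compute (1/3).
Reached (1/3) = 1. Collecting the sign flips along the way, the symbol is -1.

-1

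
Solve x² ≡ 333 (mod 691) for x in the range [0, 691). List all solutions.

32, 659

Since 691 ≡ 3 (mod 4), a square root of 333 is 333^((691+1)/4) = 333^173 mod 691.
Repeated squaring: 333^2≡329, 333^4≡445, 333^8≡399, 333^16≡271, 333^32≡195, 333^64≡20, 333^128≡400 (mod 691).
333^173 = 333^(128+32+8+4+1) ≡ 659 (mod 691).
Check: 659² = 434281 ≡ 333 (mod 691). The two roots are 32 and 659.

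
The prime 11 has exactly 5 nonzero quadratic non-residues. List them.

Square k = 1,…,5 (k and 11−k give the same square):
1²=1, 2²=4, 3²=9, 4²≡5, 5²≡3 (mod 11).
The residues are {1, 3, 4, 5, 9}; the non-residues are the remaining 5 nonzero classes.

2,6,7,8,10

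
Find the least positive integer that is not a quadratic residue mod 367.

3

(2/367) = +1, so 2 is a residue.
(3/367) = −1, so 3 is the smallest positive non-residue mod 367.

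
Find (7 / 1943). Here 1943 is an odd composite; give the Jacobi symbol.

Reciprocity: 7 ≡ 3 and 1943 ≡ 3 (mod 4), so (7/1943) = −(1943/7).
Reduce top mod 7: now compute (4/7).
Pull out 2^2: since 7 ≡ 7 (mod 8), (2/7) = +1, so (2/7)^2 = +1.
Reached (1/7) = 1. Collecting the sign flips along the way, the symbol is -1.

-1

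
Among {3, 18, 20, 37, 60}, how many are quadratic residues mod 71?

(3/71) = +1 → QR.
(18/71) = +1 → QR.
(20/71) = +1 → QR.
(37/71) = +1 → QR.
(60/71) = +1 → QR.
Total quadratic residues among the 5: 5.

5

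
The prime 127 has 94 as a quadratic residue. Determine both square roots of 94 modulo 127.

Since 127 ≡ 3 (mod 4), a square root of 94 is 94^((127+1)/4) = 94^32 mod 127.
Repeated squaring: 94^2≡73, 94^4≡122, 94^8≡25, 94^16≡117, 94^32≡100 (mod 127).
94^32 = 94^(32) ≡ 100 (mod 127).
Check: 100² = 10000 ≡ 94 (mod 127). The two roots are 27 and 100.

27, 100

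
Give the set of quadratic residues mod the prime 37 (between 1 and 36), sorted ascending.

Square k = 1,…,18 (k and 37−k give the same square):
1²=1, 2²=4, 3²=9, 4²=16, 5²=25, 6²=36, 7²≡12, 8²≡27, 9²≡7, 10²≡26, 11²≡10, 12²≡33, 13²≡21, 14²≡11, 15²≡3, 16²≡34, 17²≡30, 18²≡28 (mod 37).
So the quadratic residues mod 37 are {1, 3, 4, 7, 9, 10, 11, 12, 16, 21, 25, 26, 27, 28, 30, 33, 34, 36}.

1 3 4 7 9 10 11 12 16 21 25 26 27 28 30 33 34 36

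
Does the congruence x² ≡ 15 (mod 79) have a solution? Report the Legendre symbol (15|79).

-1

Reciprocity: 15 ≡ 3 and 79 ≡ 3 (mod 4), so (15/79) = −(79/15).
Reduce top mod 15: now compute (4/15).
Pull out 2^2: since 15 ≡ 7 (mod 8), (2/15) = +1, so (2/15)^2 = +1.
Reached (1/15) = 1. Collecting the sign flips along the way, the symbol is -1.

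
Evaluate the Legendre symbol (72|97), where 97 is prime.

1

Pull out 2^3: since 97 ≡ 1 (mod 8), (2/97) = +1, so (2/97)^3 = +1.
Reciprocity: 9 ≡ 1 and 97 ≡ 1 (mod 4), so (9/97) = +(97/9).
Reduce top mod 9: now compute (7/9).
Reciprocity: 7 ≡ 3 and 9 ≡ 1 (mod 4), so (7/9) = +(9/7).
Reduce top mod 7: now compute (2/7).
Pull out 2: since 7 ≡ 7 (mod 8), (2/7) = +1.
Reached (1/7) = 1. Collecting the sign flips along the way, the symbol is +1.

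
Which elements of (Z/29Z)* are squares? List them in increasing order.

1,4,5,6,7,9,13,16,20,22,23,24,25,28

Square k = 1,…,14 (k and 29−k give the same square):
1²=1, 2²=4, 3²=9, 4²=16, 5²=25, 6²≡7, 7²≡20, 8²≡6, 9²≡23, 10²≡13, 11²≡5, 12²≡28, 13²≡24, 14²≡22 (mod 29).
So the quadratic residues mod 29 are {1, 4, 5, 6, 7, 9, 13, 16, 20, 22, 23, 24, 25, 28}.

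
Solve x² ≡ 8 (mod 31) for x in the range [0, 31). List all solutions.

15, 16

Since 31 ≡ 3 (mod 4), a square root of 8 is 8^((31+1)/4) = 8^8 mod 31.
Repeated squaring: 8^2≡2, 8^4≡4, 8^8≡16 (mod 31).
8^8 = 8^(8) ≡ 16 (mod 31).
Check: 16² = 256 ≡ 8 (mod 31). The two roots are 15 and 16.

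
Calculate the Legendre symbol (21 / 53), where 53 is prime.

-1

Reciprocity: 21 ≡ 1 and 53 ≡ 1 (mod 4), so (21/53) = +(53/21).
Reduce top mod 21: now compute (11/21).
Reciprocity: 11 ≡ 3 and 21 ≡ 1 (mod 4), so (11/21) = +(21/11).
Reduce top mod 11: now compute (10/11).
Pull out 2: since 11 ≡ 3 (mod 8), (2/11) = -1.
Reciprocity: 5 ≡ 1 and 11 ≡ 3 (mod 4), so (5/11) = +(11/5).
Reduce top mod 5: now compute (1/5).
Reached (1/5) = 1. Collecting the sign flips along the way, the symbol is -1.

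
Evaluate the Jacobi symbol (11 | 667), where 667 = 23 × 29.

Reciprocity: 11 ≡ 3 and 667 ≡ 3 (mod 4), so (11/667) = −(667/11).
Reduce top mod 11: now compute (7/11).
Reciprocity: 7 ≡ 3 and 11 ≡ 3 (mod 4), so (7/11) = −(11/7).
Reduce top mod 7: now compute (4/7).
Pull out 2^2: since 7 ≡ 7 (mod 8), (2/7) = +1, so (2/7)^2 = +1.
Reached (1/7) = 1. Collecting the sign flips along the way, the symbol is +1.

1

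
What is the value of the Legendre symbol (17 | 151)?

Euler's criterion: (17/151) ≡ 17^75 (mod 151).
17^2 ≡ 138 (mod 151)
17^4 ≡ 18 (mod 151)
17^8 ≡ 22 (mod 151)
17^16 ≡ 31 (mod 151)
17^32 ≡ 55 (mod 151)
17^64 ≡ 5 (mod 151)
17^75 = 17^(64+8+2+1) ≡ 1 (mod 151).
Result is 1, so (17/151) = 1.

1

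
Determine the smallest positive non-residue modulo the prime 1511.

(2/1511) = +1, so 2 is a residue.
(3/1511) = +1, so 3 is a residue.
(4/1511) = +1, so 4 is a residue.
(5/1511) = +1, so 5 is a residue.
(6/1511) = +1, so 6 is a residue.
(7/1511) = +1, so 7 is a residue.
(8/1511) = +1, so 8 is a residue.
(9/1511) = +1, so 9 is a residue.
(10/1511) = +1, so 10 is a residue.
(11/1511) = −1, so 11 is the smallest positive non-residue mod 1511.

11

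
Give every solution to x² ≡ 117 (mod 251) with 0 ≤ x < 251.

Since 251 ≡ 3 (mod 4), a square root of 117 is 117^((251+1)/4) = 117^63 mod 251.
Repeated squaring: 117^2≡135, 117^4≡153, 117^8≡66, 117^16≡89, 117^32≡140 (mod 251).
117^63 = 117^(32+16+8+4+2+1) ≡ 86 (mod 251).
Check: 86² = 7396 ≡ 117 (mod 251). The two roots are 86 and 165.

86, 165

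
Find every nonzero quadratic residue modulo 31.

Square k = 1,…,15 (k and 31−k give the same square):
1²=1, 2²=4, 3²=9, 4²=16, 5²=25, 6²≡5, 7²≡18, 8²≡2, 9²≡19, 10²≡7, 11²≡28, 12²≡20, 13²≡14, 14²≡10, 15²≡8 (mod 31).
So the quadratic residues mod 31 are {1, 2, 4, 5, 7, 8, 9, 10, 14, 16, 18, 19, 20, 25, 28}.

1 2 4 5 7 8 9 10 14 16 18 19 20 25 28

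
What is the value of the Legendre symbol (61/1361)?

Reciprocity: 61 ≡ 1 and 1361 ≡ 1 (mod 4), so (61/1361) = +(1361/61).
Reduce top mod 61: now compute (19/61).
Reciprocity: 19 ≡ 3 and 61 ≡ 1 (mod 4), so (19/61) = +(61/19).
Reduce top mod 19: now compute (4/19).
Pull out 2^2: since 19 ≡ 3 (mod 8), (2/19) = -1, so (2/19)^2 = +1.
Reached (1/19) = 1. Collecting the sign flips along the way, the symbol is +1.

1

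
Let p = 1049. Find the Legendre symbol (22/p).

Euler's criterion: (22/1049) ≡ 22^524 (mod 1049).
22^2 ≡ 484 (mod 1049)
22^4 ≡ 329 (mod 1049)
22^8 ≡ 194 (mod 1049)
22^16 ≡ 921 (mod 1049)
22^32 ≡ 649 (mod 1049)
22^64 ≡ 552 (mod 1049)
22^128 ≡ 494 (mod 1049)
22^256 ≡ 668 (mod 1049)
22^512 ≡ 399 (mod 1049)
22^524 = 22^(512+8+4) ≡ 1 (mod 1049).
Result is 1, so (22/1049) = 1.

1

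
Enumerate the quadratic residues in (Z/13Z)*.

1 3 4 9 10 12

Square k = 1,…,6 (k and 13−k give the same square):
1²=1, 2²=4, 3²=9, 4²≡3, 5²≡12, 6²≡10 (mod 13).
So the quadratic residues mod 13 are {1, 3, 4, 9, 10, 12}.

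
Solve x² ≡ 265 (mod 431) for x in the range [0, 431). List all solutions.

103, 328

Since 431 ≡ 3 (mod 4), a square root of 265 is 265^((431+1)/4) = 265^108 mod 431.
Repeated squaring: 265^2≡403, 265^4≡353, 265^8≡50, 265^16≡345, 265^32≡69, 265^64≡20 (mod 431).
265^108 = 265^(64+32+8+4) ≡ 328 (mod 431).
Check: 328² = 107584 ≡ 265 (mod 431). The two roots are 103 and 328.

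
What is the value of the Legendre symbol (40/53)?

Pull out 2^3: since 53 ≡ 5 (mod 8), (2/53) = -1, so (2/53)^3 = -1.
Reciprocity: 5 ≡ 1 and 53 ≡ 1 (mod 4), so (5/53) = +(53/5).
Reduce top mod 5: now compute (3/5).
Reciprocity: 3 ≡ 3 and 5 ≡ 1 (mod 4), so (3/5) = +(5/3).
Reduce top mod 3: now compute (2/3).
Pull out 2: since 3 ≡ 3 (mod 8), (2/3) = -1.
Reached (1/3) = 1. Collecting the sign flips along the way, the symbol is +1.

1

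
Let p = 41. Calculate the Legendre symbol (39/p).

1

Euler's criterion: (39/41) ≡ 39^20 (mod 41).
39^2 ≡ 4 (mod 41)
39^4 ≡ 16 (mod 41)
39^8 ≡ 10 (mod 41)
39^16 ≡ 18 (mod 41)
39^20 = 39^(16+4) ≡ 1 (mod 41).
Result is 1, so (39/41) = 1.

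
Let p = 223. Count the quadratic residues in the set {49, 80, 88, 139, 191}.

2

(49/223) = +1 → QR.
(80/223) = -1 → non-residue.
(88/223) = -1 → non-residue.
(139/223) = +1 → QR.
(191/223) = -1 → non-residue.
Total quadratic residues among the 5: 2.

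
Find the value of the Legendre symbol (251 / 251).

0

First reduce: 251 ≡ 0 (mod 251).
Top reduces to 0: gcd > 1, so the symbol is 0.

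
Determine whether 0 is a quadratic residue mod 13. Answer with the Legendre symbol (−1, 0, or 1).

Top reduces to 0: gcd > 1, so the symbol is 0.

0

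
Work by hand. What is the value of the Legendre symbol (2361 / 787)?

0

First reduce: 2361 ≡ 0 (mod 787).
Top reduces to 0: gcd > 1, so the symbol is 0.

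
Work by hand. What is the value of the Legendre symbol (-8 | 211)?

1

Euler's criterion: (-8/211) ≡ 203^105 (mod 211).
203^2 ≡ 64 (mod 211)
203^4 ≡ 87 (mod 211)
203^8 ≡ 184 (mod 211)
203^16 ≡ 96 (mod 211)
203^32 ≡ 143 (mod 211)
203^64 ≡ 193 (mod 211)
203^105 = 203^(64+32+8+1) ≡ 1 (mod 211).
Result is 1, so (-8/211) = 1.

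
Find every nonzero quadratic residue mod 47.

Square k = 1,…,23 (k and 47−k give the same square):
1²=1, 2²=4, 3²=9, 4²=16, 5²=25, 6²=36, 7²≡2, 8²≡17, 9²≡34, 10²≡6, 11²≡27, 12²≡3, 13²≡28, 14²≡8, 15²≡37, 16²≡21, 17²≡7, 18²≡42, 19²≡32, 20²≡24, 21²≡18, 22²≡14, 23²≡12 (mod 47).
So the quadratic residues mod 47 are {1, 2, 3, 4, 6, 7, 8, 9, 12, 14, 16, 17, 18, 21, 24, 25, 27, 28, 32, 34, 36, 37, 42}.

1 2 3 4 6 7 8 9 12 14 16 17 18 21 24 25 27 28 32 34 36 37 42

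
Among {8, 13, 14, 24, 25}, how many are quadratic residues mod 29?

3

(8/29) = -1 → non-residue.
(13/29) = +1 → QR.
(14/29) = -1 → non-residue.
(24/29) = +1 → QR.
(25/29) = +1 → QR.
Total quadratic residues among the 5: 3.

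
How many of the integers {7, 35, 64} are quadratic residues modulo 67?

(7/67) = -1 → non-residue.
(35/67) = +1 → QR.
(64/67) = +1 → QR.
Total quadratic residues among the 3: 2.

2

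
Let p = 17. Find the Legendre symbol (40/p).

Euler's criterion: (40/17) ≡ 6^8 (mod 17).
6^2 ≡ 2 (mod 17)
6^4 ≡ 4 (mod 17)
6^8 ≡ 16 (mod 17)
6^8 = 6^(8) ≡ 16 (mod 17).
Result is 16 ≡ −1, so (40/17) = −1.

-1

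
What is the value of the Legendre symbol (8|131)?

Pull out 2^3: since 131 ≡ 3 (mod 8), (2/131) = -1, so (2/131)^3 = -1.
Reached (1/131) = 1. Collecting the sign flips along the way, the symbol is -1.

-1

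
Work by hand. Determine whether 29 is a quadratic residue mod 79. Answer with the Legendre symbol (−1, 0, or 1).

Euler's criterion: (29/79) ≡ 29^39 (mod 79).
29^2 ≡ 51 (mod 79)
29^4 ≡ 73 (mod 79)
29^8 ≡ 36 (mod 79)
29^16 ≡ 32 (mod 79)
29^32 ≡ 76 (mod 79)
29^39 = 29^(32+4+2+1) ≡ 78 (mod 79).
Result is 78 ≡ −1, so (29/79) = −1.

-1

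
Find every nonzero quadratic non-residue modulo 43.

2 3 5 7 8 12 18 19 20 22 26 27 28 29 30 32 33 34 37 39 42

Square k = 1,…,21 (k and 43−k give the same square):
1²=1, 2²=4, 3²=9, 4²=16, 5²=25, 6²=36, 7²≡6, 8²≡21, 9²≡38, 10²≡14, 11²≡35, 12²≡15, 13²≡40, 14²≡24, 15²≡10, 16²≡41, 17²≡31, 18²≡23, 19²≡17, 20²≡13, 21²≡11 (mod 43).
The residues are {1, 4, 6, 9, 10, 11, 13, 14, 15, 16, 17, 21, 23, 24, 25, 31, 35, 36, 38, 40, 41}; the non-residues are the remaining 21 nonzero classes.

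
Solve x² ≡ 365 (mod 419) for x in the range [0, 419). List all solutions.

Since 419 ≡ 3 (mod 4), a square root of 365 is 365^((419+1)/4) = 365^105 mod 419.
Repeated squaring: 365^2≡402, 365^4≡289, 365^8≡140, 365^16≡326, 365^32≡269, 365^64≡293 (mod 419).
365^105 = 365^(64+32+8+1) ≡ 28 (mod 419).
Check: 28² = 784 ≡ 365 (mod 419). The two roots are 28 and 391.

28, 391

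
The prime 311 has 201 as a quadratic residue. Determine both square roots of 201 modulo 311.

123, 188

Since 311 ≡ 3 (mod 4), a square root of 201 is 201^((311+1)/4) = 201^78 mod 311.
Repeated squaring: 201^2≡282, 201^4≡219, 201^8≡67, 201^16≡135, 201^32≡187, 201^64≡137 (mod 311).
201^78 = 201^(64+8+4+2) ≡ 188 (mod 311).
Check: 188² = 35344 ≡ 201 (mod 311). The two roots are 123 and 188.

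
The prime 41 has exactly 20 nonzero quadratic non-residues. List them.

Square k = 1,…,20 (k and 41−k give the same square):
1²=1, 2²=4, 3²=9, 4²=16, 5²=25, 6²=36, 7²≡8, 8²≡23, 9²≡40, 10²≡18, 11²≡39, 12²≡21, 13²≡5, 14²≡32, 15²≡20, 16²≡10, 17²≡2, 18²≡37, 19²≡33, 20²≡31 (mod 41).
The residues are {1, 2, 4, 5, 8, 9, 10, 16, 18, 20, 21, 23, 25, 31, 32, 33, 36, 37, 39, 40}; the non-residues are the remaining 20 nonzero classes.

3, 6, 7, 11, 12, 13, 14, 15, 17, 19, 22, 24, 26, 27, 28, 29, 30, 34, 35, 38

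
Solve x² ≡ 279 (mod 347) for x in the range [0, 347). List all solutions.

Since 347 ≡ 3 (mod 4), a square root of 279 is 279^((347+1)/4) = 279^87 mod 347.
Repeated squaring: 279^2≡113, 279^4≡277, 279^8≡42, 279^16≡29, 279^32≡147, 279^64≡95 (mod 347).
279^87 = 279^(64+16+4+2+1) ≡ 64 (mod 347).
Check: 64² = 4096 ≡ 279 (mod 347). The two roots are 64 and 283.

64, 283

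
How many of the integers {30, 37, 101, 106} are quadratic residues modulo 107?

(30/107) = +1 → QR.
(37/107) = +1 → QR.
(101/107) = +1 → QR.
(106/107) = -1 → non-residue.
Total quadratic residues among the 4: 3.

3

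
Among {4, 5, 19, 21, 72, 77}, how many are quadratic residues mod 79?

5

(4/79) = +1 → QR.
(5/79) = +1 → QR.
(19/79) = +1 → QR.
(21/79) = +1 → QR.
(72/79) = +1 → QR.
(77/79) = -1 → non-residue.
Total quadratic residues among the 6: 5.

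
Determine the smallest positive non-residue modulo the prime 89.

(2/89) = +1, so 2 is a residue.
(3/89) = −1, so 3 is the smallest positive non-residue mod 89.

3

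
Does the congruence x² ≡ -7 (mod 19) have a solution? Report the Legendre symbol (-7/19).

Euler's criterion: (-7/19) ≡ 12^9 (mod 19).
12^2 ≡ 11 (mod 19)
12^4 ≡ 7 (mod 19)
12^8 ≡ 11 (mod 19)
12^9 = 12^(8+1) ≡ 18 (mod 19).
Result is 18 ≡ −1, so (-7/19) = −1.

-1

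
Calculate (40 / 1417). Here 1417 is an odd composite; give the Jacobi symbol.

-1

Pull out 2^3: since 1417 ≡ 1 (mod 8), (2/1417) = +1, so (2/1417)^3 = +1.
Reciprocity: 5 ≡ 1 and 1417 ≡ 1 (mod 4), so (5/1417) = +(1417/5).
Reduce top mod 5: now compute (2/5).
Pull out 2: since 5 ≡ 5 (mod 8), (2/5) = -1.
Reached (1/5) = 1. Collecting the sign flips along the way, the symbol is -1.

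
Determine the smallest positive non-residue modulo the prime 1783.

(2/1783) = +1, so 2 is a residue.
(3/1783) = −1, so 3 is the smallest positive non-residue mod 1783.

3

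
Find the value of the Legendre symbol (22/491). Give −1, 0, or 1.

Euler's criterion: (22/491) ≡ 22^245 (mod 491).
22^2 ≡ 484 (mod 491)
22^4 ≡ 49 (mod 491)
22^8 ≡ 437 (mod 491)
22^16 ≡ 461 (mod 491)
22^32 ≡ 409 (mod 491)
22^64 ≡ 341 (mod 491)
22^128 ≡ 405 (mod 491)
22^245 = 22^(128+64+32+16+4+1) ≡ 490 (mod 491).
Result is 490 ≡ −1, so (22/491) = −1.

-1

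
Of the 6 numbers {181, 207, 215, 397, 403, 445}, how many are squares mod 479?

5

(181/479) = +1 → QR.
(207/479) = +1 → QR.
(215/479) = -1 → non-residue.
(397/479) = +1 → QR.
(403/479) = +1 → QR.
(445/479) = +1 → QR.
Total quadratic residues among the 6: 5.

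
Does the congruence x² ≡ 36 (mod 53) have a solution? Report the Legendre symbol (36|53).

1

Euler's criterion: (36/53) ≡ 36^26 (mod 53).
36^2 ≡ 24 (mod 53)
36^4 ≡ 46 (mod 53)
36^8 ≡ 49 (mod 53)
36^16 ≡ 16 (mod 53)
36^26 = 36^(16+8+2) ≡ 1 (mod 53).
Result is 1, so (36/53) = 1.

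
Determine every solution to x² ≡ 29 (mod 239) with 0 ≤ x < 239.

Since 239 ≡ 3 (mod 4), a square root of 29 is 29^((239+1)/4) = 29^60 mod 239.
Repeated squaring: 29^2≡124, 29^4≡80, 29^8≡186, 29^16≡180, 29^32≡135 (mod 239).
29^60 = 29^(32+16+8+4) ≡ 183 (mod 239).
Check: 183² = 33489 ≡ 29 (mod 239). The two roots are 56 and 183.

56, 183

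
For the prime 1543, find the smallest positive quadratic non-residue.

(2/1543) = +1, so 2 is a residue.
(3/1543) = −1, so 3 is the smallest positive non-residue mod 1543.

3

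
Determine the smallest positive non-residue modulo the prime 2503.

(2/2503) = +1, so 2 is a residue.
(3/2503) = −1, so 3 is the smallest positive non-residue mod 2503.

3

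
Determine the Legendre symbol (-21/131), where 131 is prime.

Euler's criterion: (-21/131) ≡ 110^65 (mod 131).
110^2 ≡ 48 (mod 131)
110^4 ≡ 77 (mod 131)
110^8 ≡ 34 (mod 131)
110^16 ≡ 108 (mod 131)
110^32 ≡ 5 (mod 131)
110^64 ≡ 25 (mod 131)
110^65 = 110^(64+1) ≡ 130 (mod 131).
Result is 130 ≡ −1, so (-21/131) = −1.

-1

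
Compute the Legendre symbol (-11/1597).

First reduce: -11 ≡ 1586 (mod 1597).
Pull out 2: since 1597 ≡ 5 (mod 8), (2/1597) = -1.
Reciprocity: 793 ≡ 1 and 1597 ≡ 1 (mod 4), so (793/1597) = +(1597/793).
Reduce top mod 793: now compute (11/793).
Reciprocity: 11 ≡ 3 and 793 ≡ 1 (mod 4), so (11/793) = +(793/11).
Reduce top mod 11: now compute (1/11).
Reached (1/11) = 1. Collecting the sign flips along the way, the symbol is -1.

-1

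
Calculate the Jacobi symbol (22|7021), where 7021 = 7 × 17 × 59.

-1

Pull out 2: since 7021 ≡ 5 (mod 8), (2/7021) = -1.
Reciprocity: 11 ≡ 3 and 7021 ≡ 1 (mod 4), so (11/7021) = +(7021/11).
Reduce top mod 11: now compute (3/11).
Reciprocity: 3 ≡ 3 and 11 ≡ 3 (mod 4), so (3/11) = −(11/3).
Reduce top mod 3: now compute (2/3).
Pull out 2: since 3 ≡ 3 (mod 8), (2/3) = -1.
Reached (1/3) = 1. Collecting the sign flips along the way, the symbol is -1.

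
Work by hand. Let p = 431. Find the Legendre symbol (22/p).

Euler's criterion: (22/431) ≡ 22^215 (mod 431).
22^2 ≡ 53 (mod 431)
22^4 ≡ 223 (mod 431)
22^8 ≡ 164 (mod 431)
22^16 ≡ 174 (mod 431)
22^32 ≡ 106 (mod 431)
22^64 ≡ 30 (mod 431)
22^128 ≡ 38 (mod 431)
22^215 = 22^(128+64+16+4+2+1) ≡ 1 (mod 431).
Result is 1, so (22/431) = 1.

1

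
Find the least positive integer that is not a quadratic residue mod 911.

7

(2/911) = +1, so 2 is a residue.
(3/911) = +1, so 3 is a residue.
(4/911) = +1, so 4 is a residue.
(5/911) = +1, so 5 is a residue.
(6/911) = +1, so 6 is a residue.
(7/911) = −1, so 7 is the smallest positive non-residue mod 911.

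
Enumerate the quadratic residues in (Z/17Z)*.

Square k = 1,…,8 (k and 17−k give the same square):
1²=1, 2²=4, 3²=9, 4²=16, 5²≡8, 6²≡2, 7²≡15, 8²≡13 (mod 17).
So the quadratic residues mod 17 are {1, 2, 4, 8, 9, 13, 15, 16}.

1, 2, 4, 8, 9, 13, 15, 16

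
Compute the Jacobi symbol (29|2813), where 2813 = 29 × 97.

Reciprocity: 29 ≡ 1 and 2813 ≡ 1 (mod 4), so (29/2813) = +(2813/29).
Reduce top mod 29: now compute (0/29).
Top reduces to 0: gcd > 1, so the symbol is 0.

0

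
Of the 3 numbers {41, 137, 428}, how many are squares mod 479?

2

(41/479) = -1 → non-residue.
(137/479) = +1 → QR.
(428/479) = +1 → QR.
Total quadratic residues among the 3: 2.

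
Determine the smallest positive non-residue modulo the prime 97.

5

(2/97) = +1, so 2 is a residue.
(3/97) = +1, so 3 is a residue.
(4/97) = +1, so 4 is a residue.
(5/97) = −1, so 5 is the smallest positive non-residue mod 97.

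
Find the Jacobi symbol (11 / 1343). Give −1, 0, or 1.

-1

Reciprocity: 11 ≡ 3 and 1343 ≡ 3 (mod 4), so (11/1343) = −(1343/11).
Reduce top mod 11: now compute (1/11).
Reached (1/11) = 1. Collecting the sign flips along the way, the symbol is -1.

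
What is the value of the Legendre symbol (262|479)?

Pull out 2: since 479 ≡ 7 (mod 8), (2/479) = +1.
Reciprocity: 131 ≡ 3 and 479 ≡ 3 (mod 4), so (131/479) = −(479/131).
Reduce top mod 131: now compute (86/131).
Pull out 2: since 131 ≡ 3 (mod 8), (2/131) = -1.
Reciprocity: 43 ≡ 3 and 131 ≡ 3 (mod 4), so (43/131) = −(131/43).
Reduce top mod 43: now compute (2/43).
Pull out 2: since 43 ≡ 3 (mod 8), (2/43) = -1.
Reached (1/43) = 1. Collecting the sign flips along the way, the symbol is +1.

1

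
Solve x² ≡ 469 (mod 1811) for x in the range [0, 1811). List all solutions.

Since 1811 ≡ 3 (mod 4), a square root of 469 is 469^((1811+1)/4) = 469^453 mod 1811.
Repeated squaring: 469^2≡830, 469^4≡720, 469^8≡454, 469^16≡1473, 469^32≡151, 469^64≡1069, 469^128≡20, 469^256≡400 (mod 1811).
469^453 = 469^(256+128+64+4+1) ≡ 1662 (mod 1811).
Check: 1662² = 2762244 ≡ 469 (mod 1811). The two roots are 149 and 1662.

149, 1662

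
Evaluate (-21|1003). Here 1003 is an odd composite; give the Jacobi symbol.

First reduce: -21 ≡ 982 (mod 1003).
Pull out 2: since 1003 ≡ 3 (mod 8), (2/1003) = -1.
Reciprocity: 491 ≡ 3 and 1003 ≡ 3 (mod 4), so (491/1003) = −(1003/491).
Reduce top mod 491: now compute (21/491).
Reciprocity: 21 ≡ 1 and 491 ≡ 3 (mod 4), so (21/491) = +(491/21).
Reduce top mod 21: now compute (8/21).
Pull out 2^3: since 21 ≡ 5 (mod 8), (2/21) = -1, so (2/21)^3 = -1.
Reached (1/21) = 1. Collecting the sign flips along the way, the symbol is -1.

-1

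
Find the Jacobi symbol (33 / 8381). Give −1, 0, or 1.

Reciprocity: 33 ≡ 1 and 8381 ≡ 1 (mod 4), so (33/8381) = +(8381/33).
Reduce top mod 33: now compute (32/33).
Pull out 2^5: since 33 ≡ 1 (mod 8), (2/33) = +1, so (2/33)^5 = +1.
Reached (1/33) = 1. Collecting the sign flips along the way, the symbol is +1.

1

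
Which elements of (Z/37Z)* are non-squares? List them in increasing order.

Square k = 1,…,18 (k and 37−k give the same square):
1²=1, 2²=4, 3²=9, 4²=16, 5²=25, 6²=36, 7²≡12, 8²≡27, 9²≡7, 10²≡26, 11²≡10, 12²≡33, 13²≡21, 14²≡11, 15²≡3, 16²≡34, 17²≡30, 18²≡28 (mod 37).
The residues are {1, 3, 4, 7, 9, 10, 11, 12, 16, 21, 25, 26, 27, 28, 30, 33, 34, 36}; the non-residues are the remaining 18 nonzero classes.

2,5,6,8,13,14,15,17,18,19,20,22,23,24,29,31,32,35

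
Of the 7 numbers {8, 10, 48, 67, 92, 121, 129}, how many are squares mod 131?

3

(8/131) = -1 → non-residue.
(10/131) = -1 → non-residue.
(48/131) = +1 → QR.
(67/131) = -1 → non-residue.
(92/131) = -1 → non-residue.
(121/131) = +1 → QR.
(129/131) = +1 → QR.
Total quadratic residues among the 7: 3.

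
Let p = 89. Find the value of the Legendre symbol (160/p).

Euler's criterion: (160/89) ≡ 71^44 (mod 89).
71^2 ≡ 57 (mod 89)
71^4 ≡ 45 (mod 89)
71^8 ≡ 67 (mod 89)
71^16 ≡ 39 (mod 89)
71^32 ≡ 8 (mod 89)
71^44 = 71^(32+8+4) ≡ 1 (mod 89).
Result is 1, so (160/89) = 1.

1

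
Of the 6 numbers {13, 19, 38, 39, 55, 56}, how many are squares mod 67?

(13/67) = -1 → non-residue.
(19/67) = +1 → QR.
(38/67) = -1 → non-residue.
(39/67) = +1 → QR.
(55/67) = +1 → QR.
(56/67) = +1 → QR.
Total quadratic residues among the 6: 4.

4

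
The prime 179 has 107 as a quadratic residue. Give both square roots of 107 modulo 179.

Since 179 ≡ 3 (mod 4), a square root of 107 is 107^((179+1)/4) = 107^45 mod 179.
Repeated squaring: 107^2≡172, 107^4≡49, 107^8≡74, 107^16≡106, 107^32≡138 (mod 179).
107^45 = 107^(32+8+4+1) ≡ 110 (mod 179).
Check: 110² = 12100 ≡ 107 (mod 179). The two roots are 69 and 110.

69, 110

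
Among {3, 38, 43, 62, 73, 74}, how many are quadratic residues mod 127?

(3/127) = -1 → non-residue.
(38/127) = +1 → QR.
(43/127) = -1 → non-residue.
(62/127) = +1 → QR.
(73/127) = +1 → QR.
(74/127) = +1 → QR.
Total quadratic residues among the 6: 4.

4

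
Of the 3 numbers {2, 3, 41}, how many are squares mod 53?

(2/53) = -1 → non-residue.
(3/53) = -1 → non-residue.
(41/53) = -1 → non-residue.
Total quadratic residues among the 3: 0.

0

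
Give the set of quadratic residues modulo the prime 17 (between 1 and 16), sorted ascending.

Square k = 1,…,8 (k and 17−k give the same square):
1²=1, 2²=4, 3²=9, 4²=16, 5²≡8, 6²≡2, 7²≡15, 8²≡13 (mod 17).
So the quadratic residues mod 17 are {1, 2, 4, 8, 9, 13, 15, 16}.

1,2,4,8,9,13,15,16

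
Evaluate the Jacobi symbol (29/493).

Reciprocity: 29 ≡ 1 and 493 ≡ 1 (mod 4), so (29/493) = +(493/29).
Reduce top mod 29: now compute (0/29).
Top reduces to 0: gcd > 1, so the symbol is 0.

0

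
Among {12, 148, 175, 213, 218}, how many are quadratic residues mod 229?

4

(12/229) = +1 → QR.
(148/229) = +1 → QR.
(175/229) = -1 → non-residue.
(213/229) = +1 → QR.
(218/229) = +1 → QR.
Total quadratic residues among the 5: 4.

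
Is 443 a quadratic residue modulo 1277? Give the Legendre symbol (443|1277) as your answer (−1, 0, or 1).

-1

Reciprocity: 443 ≡ 3 and 1277 ≡ 1 (mod 4), so (443/1277) = +(1277/443).
Reduce top mod 443: now compute (391/443).
Reciprocity: 391 ≡ 3 and 443 ≡ 3 (mod 4), so (391/443) = −(443/391).
Reduce top mod 391: now compute (52/391).
Pull out 2^2: since 391 ≡ 7 (mod 8), (2/391) = +1, so (2/391)^2 = +1.
Reciprocity: 13 ≡ 1 and 391 ≡ 3 (mod 4), so (13/391) = +(391/13).
Reduce top mod 13: now compute (1/13).
Reached (1/13) = 1. Collecting the sign flips along the way, the symbol is -1.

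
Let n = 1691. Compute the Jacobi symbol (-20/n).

First reduce: -20 ≡ 1671 (mod 1691).
Reciprocity: 1671 ≡ 3 and 1691 ≡ 3 (mod 4), so (1671/1691) = −(1691/1671).
Reduce top mod 1671: now compute (20/1671).
Pull out 2^2: since 1671 ≡ 7 (mod 8), (2/1671) = +1, so (2/1671)^2 = +1.
Reciprocity: 5 ≡ 1 and 1671 ≡ 3 (mod 4), so (5/1671) = +(1671/5).
Reduce top mod 5: now compute (1/5).
Reached (1/5) = 1. Collecting the sign flips along the way, the symbol is -1.

-1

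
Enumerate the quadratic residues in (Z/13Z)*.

1, 3, 4, 9, 10, 12

Square k = 1,…,6 (k and 13−k give the same square):
1²=1, 2²=4, 3²=9, 4²≡3, 5²≡12, 6²≡10 (mod 13).
So the quadratic residues mod 13 are {1, 3, 4, 9, 10, 12}.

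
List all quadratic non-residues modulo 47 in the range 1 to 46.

Square k = 1,…,23 (k and 47−k give the same square):
1²=1, 2²=4, 3²=9, 4²=16, 5²=25, 6²=36, 7²≡2, 8²≡17, 9²≡34, 10²≡6, 11²≡27, 12²≡3, 13²≡28, 14²≡8, 15²≡37, 16²≡21, 17²≡7, 18²≡42, 19²≡32, 20²≡24, 21²≡18, 22²≡14, 23²≡12 (mod 47).
The residues are {1, 2, 3, 4, 6, 7, 8, 9, 12, 14, 16, 17, 18, 21, 24, 25, 27, 28, 32, 34, 36, 37, 42}; the non-residues are the remaining 23 nonzero classes.

5, 10, 11, 13, 15, 19, 20, 22, 23, 26, 29, 30, 31, 33, 35, 38, 39, 40, 41, 43, 44, 45, 46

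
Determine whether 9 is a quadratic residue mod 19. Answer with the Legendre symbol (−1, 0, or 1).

Reciprocity: 9 ≡ 1 and 19 ≡ 3 (mod 4), so (9/19) = +(19/9).
Reduce top mod 9: now compute (1/9).
Reached (1/9) = 1. Collecting the sign flips along the way, the symbol is +1.

1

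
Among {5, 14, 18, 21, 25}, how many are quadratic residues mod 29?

(5/29) = +1 → QR.
(14/29) = -1 → non-residue.
(18/29) = -1 → non-residue.
(21/29) = -1 → non-residue.
(25/29) = +1 → QR.
Total quadratic residues among the 5: 2.

2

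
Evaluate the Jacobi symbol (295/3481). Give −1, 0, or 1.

0

Reciprocity: 295 ≡ 3 and 3481 ≡ 1 (mod 4), so (295/3481) = +(3481/295).
Reduce top mod 295: now compute (236/295).
Pull out 2^2: since 295 ≡ 7 (mod 8), (2/295) = +1, so (2/295)^2 = +1.
Reciprocity: 59 ≡ 3 and 295 ≡ 3 (mod 4), so (59/295) = −(295/59).
Reduce top mod 59: now compute (0/59).
Top reduces to 0: gcd > 1, so the symbol is 0.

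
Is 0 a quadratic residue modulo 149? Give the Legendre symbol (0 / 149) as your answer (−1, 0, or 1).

Top reduces to 0: gcd > 1, so the symbol is 0.

0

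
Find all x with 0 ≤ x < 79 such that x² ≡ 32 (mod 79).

36, 43

Since 79 ≡ 3 (mod 4), a square root of 32 is 32^((79+1)/4) = 32^20 mod 79.
Repeated squaring: 32^2≡76, 32^4≡9, 32^8≡2, 32^16≡4 (mod 79).
32^20 = 32^(16+4) ≡ 36 (mod 79).
Check: 36² = 1296 ≡ 32 (mod 79). The two roots are 36 and 43.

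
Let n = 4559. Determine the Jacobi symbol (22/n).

Pull out 2: since 4559 ≡ 7 (mod 8), (2/4559) = +1.
Reciprocity: 11 ≡ 3 and 4559 ≡ 3 (mod 4), so (11/4559) = −(4559/11).
Reduce top mod 11: now compute (5/11).
Reciprocity: 5 ≡ 1 and 11 ≡ 3 (mod 4), so (5/11) = +(11/5).
Reduce top mod 5: now compute (1/5).
Reached (1/5) = 1. Collecting the sign flips along the way, the symbol is -1.

-1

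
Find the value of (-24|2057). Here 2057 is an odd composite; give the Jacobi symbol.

First reduce: -24 ≡ 2033 (mod 2057).
Reciprocity: 2033 ≡ 1 and 2057 ≡ 1 (mod 4), so (2033/2057) = +(2057/2033).
Reduce top mod 2033: now compute (24/2033).
Pull out 2^3: since 2033 ≡ 1 (mod 8), (2/2033) = +1, so (2/2033)^3 = +1.
Reciprocity: 3 ≡ 3 and 2033 ≡ 1 (mod 4), so (3/2033) = +(2033/3).
Reduce top mod 3: now compute (2/3).
Pull out 2: since 3 ≡ 3 (mod 8), (2/3) = -1.
Reached (1/3) = 1. Collecting the sign flips along the way, the symbol is -1.

-1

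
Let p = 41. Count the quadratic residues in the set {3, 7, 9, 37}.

2

(3/41) = -1 → non-residue.
(7/41) = -1 → non-residue.
(9/41) = +1 → QR.
(37/41) = +1 → QR.
Total quadratic residues among the 4: 2.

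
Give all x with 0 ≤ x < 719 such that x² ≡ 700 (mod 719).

Since 719 ≡ 3 (mod 4), a square root of 700 is 700^((719+1)/4) = 700^180 mod 719.
Repeated squaring: 700^2≡361, 700^4≡182, 700^8≡50, 700^16≡343, 700^32≡452, 700^64≡108, 700^128≡160 (mod 719).
700^180 = 700^(128+32+16+4) ≡ 585 (mod 719).
Check: 585² = 342225 ≡ 700 (mod 719). The two roots are 134 and 585.

134, 585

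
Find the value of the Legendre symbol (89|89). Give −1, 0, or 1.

0

First reduce: 89 ≡ 0 (mod 89).
Top reduces to 0: gcd > 1, so the symbol is 0.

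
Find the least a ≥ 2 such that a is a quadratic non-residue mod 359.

(2/359) = +1, so 2 is a residue.
(3/359) = +1, so 3 is a residue.
(4/359) = +1, so 4 is a residue.
(5/359) = +1, so 5 is a residue.
(6/359) = +1, so 6 is a residue.
(7/359) = −1, so 7 is the smallest positive non-residue mod 359.

7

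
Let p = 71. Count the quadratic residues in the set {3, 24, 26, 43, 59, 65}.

3

(3/71) = +1 → QR.
(24/71) = +1 → QR.
(26/71) = -1 → non-residue.
(43/71) = +1 → QR.
(59/71) = -1 → non-residue.
(65/71) = -1 → non-residue.
Total quadratic residues among the 6: 3.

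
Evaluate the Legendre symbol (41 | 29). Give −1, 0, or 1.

First reduce: 41 ≡ 12 (mod 29).
Pull out 2^2: since 29 ≡ 5 (mod 8), (2/29) = -1, so (2/29)^2 = +1.
Reciprocity: 3 ≡ 3 and 29 ≡ 1 (mod 4), so (3/29) = +(29/3).
Reduce top mod 3: now compute (2/3).
Pull out 2: since 3 ≡ 3 (mod 8), (2/3) = -1.
Reached (1/3) = 1. Collecting the sign flips along the way, the symbol is -1.

-1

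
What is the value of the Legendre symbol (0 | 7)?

0

Top reduces to 0: gcd > 1, so the symbol is 0.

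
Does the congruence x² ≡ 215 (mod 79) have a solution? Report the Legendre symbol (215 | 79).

-1

First reduce: 215 ≡ 57 (mod 79).
Reciprocity: 57 ≡ 1 and 79 ≡ 3 (mod 4), so (57/79) = +(79/57).
Reduce top mod 57: now compute (22/57).
Pull out 2: since 57 ≡ 1 (mod 8), (2/57) = +1.
Reciprocity: 11 ≡ 3 and 57 ≡ 1 (mod 4), so (11/57) = +(57/11).
Reduce top mod 11: now compute (2/11).
Pull out 2: since 11 ≡ 3 (mod 8), (2/11) = -1.
Reached (1/11) = 1. Collecting the sign flips along the way, the symbol is -1.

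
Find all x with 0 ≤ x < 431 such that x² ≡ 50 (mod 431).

Since 431 ≡ 3 (mod 4), a square root of 50 is 50^((431+1)/4) = 50^108 mod 431.
Repeated squaring: 50^2≡345, 50^4≡69, 50^8≡20, 50^16≡400, 50^32≡99, 50^64≡319 (mod 431).
50^108 = 50^(64+32+8+4) ≡ 353 (mod 431).
Check: 353² = 124609 ≡ 50 (mod 431). The two roots are 78 and 353.

78, 353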